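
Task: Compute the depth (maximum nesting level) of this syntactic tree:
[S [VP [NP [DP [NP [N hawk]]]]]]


Count bracket nesting levels:
'[' at pos 0: depth = 1
'[' at pos 3: depth = 2
'[' at pos 7: depth = 3
'[' at pos 11: depth = 4
'[' at pos 15: depth = 5
'[' at pos 19: depth = 6
Maximum depth reached: 6

6


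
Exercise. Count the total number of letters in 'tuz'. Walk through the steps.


Spell out 'tuz' and number each letter: t(1), u(2), z(3). Total: 3 letters.

3


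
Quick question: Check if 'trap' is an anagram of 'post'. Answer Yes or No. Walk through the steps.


Sorted letters of 'trap': 'aprt'
Sorted letters of 'post': 'opst'
They do not match.

No


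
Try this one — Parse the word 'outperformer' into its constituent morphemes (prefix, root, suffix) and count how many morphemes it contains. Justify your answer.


Step 1: Identify prefix: 'out' (meaning: surpass)
Step 2: Identify root: 'perform'
Step 3: Identify suffix(es): 'er'
Decomposition: out- (prefix: surpass) + perform (root) + -er (suffix: one who)
Total morphemes: 3

3 morphemes (out- (prefix: surpass) + perform (root) + -er (suffix: one who))


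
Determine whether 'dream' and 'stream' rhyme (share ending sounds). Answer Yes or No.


Rime (stressed vowel + following sounds) of 'dream': -eam = /iːm/
Rime of 'stream': -eam = /iːm/
/iːm/ and /iːm/ are the same ending sound, so the words rhyme.

Yes


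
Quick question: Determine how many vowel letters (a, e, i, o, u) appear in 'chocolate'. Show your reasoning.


Vowels in 'chocolate': o, o, a, e = 4 vowels.

4


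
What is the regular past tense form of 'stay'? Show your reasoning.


Apply rule: Add -ed. 'stay' becomes 'stayed'.

stayed


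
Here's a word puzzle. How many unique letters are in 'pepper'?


Unique letters in 'pepper': {e, p, r} = 3 distinct letters.

3


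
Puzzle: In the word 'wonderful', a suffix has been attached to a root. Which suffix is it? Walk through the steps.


The word 'wonderful' = 'wonder' (root) + '-ful' (suffix). The suffix is '-ful'.

ful


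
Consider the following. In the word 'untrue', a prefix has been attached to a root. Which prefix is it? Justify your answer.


The word 'untrue' = 'un' (prefix) + 'true' (root). The prefix is 'un'.

un


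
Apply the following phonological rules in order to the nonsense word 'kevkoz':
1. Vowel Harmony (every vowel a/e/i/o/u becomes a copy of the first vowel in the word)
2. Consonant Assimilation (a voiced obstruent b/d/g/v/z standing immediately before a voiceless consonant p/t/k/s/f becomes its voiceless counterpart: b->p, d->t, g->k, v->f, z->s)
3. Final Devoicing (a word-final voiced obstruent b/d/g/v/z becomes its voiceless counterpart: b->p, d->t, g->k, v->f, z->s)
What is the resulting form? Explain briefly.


Starting form: 'kevkoz'
Rule 1: Vowel Harmony: all vowels become 'e' (matching first vowel). 'kevkoz' -> 'kevkez'
Rule 2: Consonant Assimilation: voiced obstruent before voiceless consonant becomes voiceless ('vk' -> 'fk'). 'kevkez' -> 'kefkez'
Rule 3: Final Devoicing: word-final voiced obstruent 'z' becomes voiceless 's'. 'kefkez' -> 'kefkes'
Final form: 'kefkes'

kefkes


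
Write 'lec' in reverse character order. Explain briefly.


Reverse 'lec' character by character: 'cel'.

cel


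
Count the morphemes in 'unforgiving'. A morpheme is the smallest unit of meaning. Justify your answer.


Decomposition: un- (prefix) + forgive (root) + -ing (suffix) = 3 morpheme(s)

3 morphemes


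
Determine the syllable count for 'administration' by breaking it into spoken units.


Break 'administration' into syllables: ad-min-is-tra-tion -> ad | min | is | tra | tion = 5 syllables

5 syllables


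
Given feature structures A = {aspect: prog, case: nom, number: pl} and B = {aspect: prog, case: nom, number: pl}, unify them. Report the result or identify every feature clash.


Compare features:
aspect: A=prog vs B=prog -> unified: prog
case: A=nom vs B=nom -> unified: nom
number: A=pl vs B=pl -> unified: pl
No clashes found.

Unified: {aspect: prog, case: nom, number: pl}


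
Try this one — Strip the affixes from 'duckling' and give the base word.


Remove suffix '-ling' from 'duckling' to get root 'duck'.

duck


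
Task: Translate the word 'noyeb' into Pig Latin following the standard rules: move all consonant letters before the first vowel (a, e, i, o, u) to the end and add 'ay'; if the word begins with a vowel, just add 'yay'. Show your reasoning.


'noyeb': move consonant cluster 'n' to end and add 'ay': 'oyebnay'.

oyebnay


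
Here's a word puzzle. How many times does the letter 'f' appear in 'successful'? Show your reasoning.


Letter 'f' in 'successful': found at position(s) 8 = 1 occurrence(s).

1


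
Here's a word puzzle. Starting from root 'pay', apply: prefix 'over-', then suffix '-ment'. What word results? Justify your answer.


Step 1: Add prefix 'over-' to 'pay' = 'overpay'
Step 2: Add suffix '-ment' to 'overpay' = 'overpayment'

overpayment


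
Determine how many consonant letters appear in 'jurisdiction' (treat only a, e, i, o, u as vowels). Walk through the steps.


Consonants in 'jurisdiction': j, r, s, d, c, t, n = 7 consonants.

7


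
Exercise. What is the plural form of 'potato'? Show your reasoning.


Apply rule: Add -es (consonant + o). 'potato' becomes 'potatoes'.

potatoes


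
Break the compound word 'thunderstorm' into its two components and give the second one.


Split 'thunderstorm' into 'thunder' + 'storm'. The second part is 'storm'.

storm


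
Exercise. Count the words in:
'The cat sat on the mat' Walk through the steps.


Split into words: The | cat | sat | on | the | mat = 6 words.

6


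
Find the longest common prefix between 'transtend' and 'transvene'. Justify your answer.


Compare from the start: 5 characters match: 'trans'. Mismatch at position 6: 't' vs 'v'.

trans


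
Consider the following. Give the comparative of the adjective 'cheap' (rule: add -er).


Apply comparative formation (add -er): 'cheap' -> 'cheaper'.

cheaper


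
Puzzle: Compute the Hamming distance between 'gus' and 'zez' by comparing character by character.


Alignment:
Position 1: 'g' vs 'z' = DIFFER
Position 2: 'u' vs 'e' = DIFFER
Position 3: 's' vs 'z' = DIFFER
Total differences: 3

3


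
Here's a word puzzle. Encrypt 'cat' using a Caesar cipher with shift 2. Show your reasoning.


Shift each letter by 2: c -> e, a -> c, t -> v. Result: 'ecv'.

ecv


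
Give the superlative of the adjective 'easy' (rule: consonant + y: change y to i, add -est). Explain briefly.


Apply superlative formation (consonant + y: change y to i, add -est): 'easy' -> 'easiest'.

easiest


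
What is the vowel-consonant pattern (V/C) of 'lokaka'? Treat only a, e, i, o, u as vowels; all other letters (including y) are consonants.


Letter mapping: l = C, o = V, k = C, a = V, k = C, a = V.

CVCVCV


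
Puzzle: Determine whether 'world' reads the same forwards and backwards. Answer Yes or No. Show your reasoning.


Forward: 'world'
Reversed: 'dlrow'
They differ.

No


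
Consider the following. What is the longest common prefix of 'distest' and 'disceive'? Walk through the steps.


Compare from the start: 3 characters match: 'dis'. Mismatch at position 4: 't' vs 'c'.

dis


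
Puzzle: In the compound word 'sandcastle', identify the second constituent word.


Split 'sandcastle' into 'sand' + 'castle'. The second part is 'castle'.

castle


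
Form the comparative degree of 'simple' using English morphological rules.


Apply comparative formation (ends in e: add -r): 'simple' -> 'simpler'.

simpler


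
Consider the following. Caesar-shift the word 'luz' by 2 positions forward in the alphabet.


Shift each letter by 2: l -> n, u -> w, z -> b. Result: 'nwb'.

nwb


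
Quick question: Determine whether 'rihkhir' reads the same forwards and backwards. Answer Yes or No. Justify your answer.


Forward: 'rihkhir'
Reversed: 'rihkhir'
They are identical.

Yes


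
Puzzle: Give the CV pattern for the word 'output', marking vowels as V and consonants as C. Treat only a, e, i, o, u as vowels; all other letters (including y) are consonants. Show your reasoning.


Letter mapping: o = V, u = V, t = C, p = C, u = V, t = C.

VVCCVC


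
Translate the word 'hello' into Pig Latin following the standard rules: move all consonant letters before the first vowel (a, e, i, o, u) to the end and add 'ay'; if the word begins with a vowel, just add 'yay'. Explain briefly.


'hello': move consonant cluster 'h' to end and add 'ay': 'ellohay'.

ellohay


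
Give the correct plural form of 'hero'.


Apply rule: Add -es (consonant + o). 'hero' becomes 'heroes'.

heroes


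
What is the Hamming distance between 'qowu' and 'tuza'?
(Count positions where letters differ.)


Alignment:
Position 1: 'q' vs 't' = DIFFER
Position 2: 'o' vs 'u' = DIFFER
Position 3: 'w' vs 'z' = DIFFER
Position 4: 'u' vs 'a' = DIFFER
Total differences: 4

4


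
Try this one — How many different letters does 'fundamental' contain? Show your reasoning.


Unique letters in 'fundamental': {a, d, e, f, l, m, n, t, u} = 9 distinct letters.

9


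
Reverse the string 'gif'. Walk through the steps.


Reverse 'gif' character by character: 'fig'.

fig


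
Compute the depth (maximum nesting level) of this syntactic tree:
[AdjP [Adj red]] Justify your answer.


Count bracket nesting levels:
'[' at pos 0: depth = 1
'[' at pos 6: depth = 2
Maximum depth reached: 2

2


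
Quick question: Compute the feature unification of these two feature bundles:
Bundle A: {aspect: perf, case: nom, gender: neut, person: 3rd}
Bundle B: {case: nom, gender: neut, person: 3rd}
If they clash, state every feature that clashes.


Compare features:
aspect: A=perf vs B=_ -> unified: perf
case: A=nom vs B=nom -> unified: nom
gender: A=neut vs B=neut -> unified: neut
person: A=3rd vs B=3rd -> unified: 3rd
No clashes found.

Unified: {aspect: perf, case: nom, gender: neut, person: 3rd}


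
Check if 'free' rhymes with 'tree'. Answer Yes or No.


Rime (stressed vowel + following sounds) of 'free': -ee = /iː/
Rime of 'tree': -ee = /iː/
/iː/ and /iː/ are the same ending sound, so the words rhyme.

Yes


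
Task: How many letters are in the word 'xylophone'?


Spell out 'xylophone' and number each letter: x(1), y(2), l(3), o(4), p(5), h(6), o(7), n(8), e(9). Total: 9 letters.

9


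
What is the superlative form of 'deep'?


Apply superlative formation (add -est): 'deep' -> 'deepest'.

deepest


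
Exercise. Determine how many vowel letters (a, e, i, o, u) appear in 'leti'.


Vowels in 'leti': e, i = 2 vowels.

2


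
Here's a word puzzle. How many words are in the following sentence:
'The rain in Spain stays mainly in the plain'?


Split into words: The | rain | in | Spain | stays | mainly | in | the | plain = 9 words.

9


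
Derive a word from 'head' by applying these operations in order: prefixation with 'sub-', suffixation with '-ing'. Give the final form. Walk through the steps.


Step 1: Add prefix 'sub-' to 'head' = 'subhead'
Step 2: Add suffix '-ing' to 'subhead' = 'subheading'

subheading


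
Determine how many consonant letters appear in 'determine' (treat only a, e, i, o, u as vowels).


Consonants in 'determine': d, t, r, m, n = 5 consonants.

5


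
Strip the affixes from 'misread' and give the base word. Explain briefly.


Remove prefix 'mis' from 'misread' to get root 'read'.

read


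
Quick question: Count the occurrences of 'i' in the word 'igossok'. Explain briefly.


Letter 'i' in 'igossok': found at position(s) 1 = 1 occurrence(s).

1


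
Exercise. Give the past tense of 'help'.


Apply rule: Add -ed. 'help' becomes 'helped'.

helped


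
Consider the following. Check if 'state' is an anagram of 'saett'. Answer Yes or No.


Sorted letters of 'state': 'aestt'
Sorted letters of 'saett': 'aestt'
They match.

Yes


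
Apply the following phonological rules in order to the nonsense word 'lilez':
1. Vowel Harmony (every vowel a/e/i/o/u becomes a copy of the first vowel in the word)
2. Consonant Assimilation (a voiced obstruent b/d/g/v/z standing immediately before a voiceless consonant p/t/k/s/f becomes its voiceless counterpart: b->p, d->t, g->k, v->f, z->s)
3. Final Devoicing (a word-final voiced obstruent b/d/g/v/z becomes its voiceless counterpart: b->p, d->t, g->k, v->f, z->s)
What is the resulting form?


Starting form: 'lilez'
Rule 1: Vowel Harmony: all vowels become 'i' (matching first vowel). 'lilez' -> 'liliz'
Rule 2: Consonant Assimilation: no voiced obstruent (b/d/g/v/z) stands immediately before a voiceless consonant (p/t/k/s/f). No change.
Rule 3: Final Devoicing: word-final voiced obstruent 'z' becomes voiceless 's'. 'liliz' -> 'lilis'
Final form: 'lilis'

lilis


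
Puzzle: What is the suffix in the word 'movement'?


The word 'movement' = 'move' (root) + '-ment' (suffix). The suffix is '-ment'.

ment


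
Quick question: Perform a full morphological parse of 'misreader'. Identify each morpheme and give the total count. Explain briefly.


Step 1: Identify prefix: 'mis' (meaning: wrongly)
Step 2: Identify root: 'read'
Step 3: Identify suffix(es): 'er'
Decomposition: mis- (prefix: wrongly) + read (root) + -er (suffix: one who)
Total morphemes: 3

3 morphemes (mis- (prefix: wrongly) + read (root) + -er (suffix: one who))


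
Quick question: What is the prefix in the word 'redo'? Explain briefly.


The word 'redo' = 're' (prefix) + 'do' (root). The prefix is 're'.

re


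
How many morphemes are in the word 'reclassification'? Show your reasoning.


Decomposition: re- (prefix) + class (root) + -ify (suffix) + -ation (suffix) = 4 morpheme(s)

4 morphemes


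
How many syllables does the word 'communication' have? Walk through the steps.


Break 'communication' into syllables: com-mu-ni-ca-tion -> com | mu | ni | ca | tion = 5 syllables

5 syllables


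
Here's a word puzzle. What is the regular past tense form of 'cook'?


Apply rule: Add -ed. 'cook' becomes 'cooked'.

cooked


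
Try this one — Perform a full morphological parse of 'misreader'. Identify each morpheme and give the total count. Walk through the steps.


Step 1: Identify prefix: 'mis' (meaning: wrongly)
Step 2: Identify root: 'read'
Step 3: Identify suffix(es): 'er'
Decomposition: mis- (prefix: wrongly) + read (root) + -er (suffix: one who)
Total morphemes: 3

3 morphemes (mis- (prefix: wrongly) + read (root) + -er (suffix: one who))


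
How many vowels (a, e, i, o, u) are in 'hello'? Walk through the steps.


Vowels in 'hello': e, o = 2 vowels.

2


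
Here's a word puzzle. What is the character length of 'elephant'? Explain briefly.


Spell out 'elephant' and number each letter: e(1), l(2), e(3), p(4), h(5), a(6), n(7), t(8). Total: 8 letters.

8


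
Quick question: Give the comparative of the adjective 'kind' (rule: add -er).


Apply comparative formation (add -er): 'kind' -> 'kinder'.

kinder


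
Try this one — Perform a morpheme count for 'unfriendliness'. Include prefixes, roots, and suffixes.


Decomposition: un- (prefix) + friend (root) + -ly (suffix) + -ness (suffix) = 4 morpheme(s)

4 morphemes


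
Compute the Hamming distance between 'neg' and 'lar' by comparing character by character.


Alignment:
Position 1: 'n' vs 'l' = DIFFER
Position 2: 'e' vs 'a' = DIFFER
Position 3: 'g' vs 'r' = DIFFER
Total differences: 3

3


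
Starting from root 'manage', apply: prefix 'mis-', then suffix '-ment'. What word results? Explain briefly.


Step 1: Add prefix 'mis-' to 'manage' = 'mismanage'
Step 2: Add suffix '-ment' to 'mismanage' = 'mismanagement'

mismanagement


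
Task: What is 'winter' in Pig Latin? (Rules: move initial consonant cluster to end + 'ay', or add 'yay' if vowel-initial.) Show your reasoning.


'winter': move consonant cluster 'w' to end and add 'ay': 'interway'.

interway


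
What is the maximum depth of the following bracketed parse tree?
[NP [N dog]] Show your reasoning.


Count bracket nesting levels:
'[' at pos 0: depth = 1
'[' at pos 4: depth = 2
Maximum depth reached: 2

2


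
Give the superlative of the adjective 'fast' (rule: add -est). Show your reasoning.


Apply superlative formation (add -est): 'fast' -> 'fastest'.

fastest


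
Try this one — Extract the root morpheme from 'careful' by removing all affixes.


Remove suffix '-ful' from 'careful' to get root 'care'.

care


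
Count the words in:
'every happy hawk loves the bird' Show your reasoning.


Split into words: every | happy | hawk | loves | the | bird = 6 words.

6


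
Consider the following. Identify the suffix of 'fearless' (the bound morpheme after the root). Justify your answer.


The word 'fearless' = 'fear' (root) + '-less' (suffix). The suffix is '-less'.

less


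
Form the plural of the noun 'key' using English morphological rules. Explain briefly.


Apply rule: Add -s. 'key' becomes 'keys'.

keys


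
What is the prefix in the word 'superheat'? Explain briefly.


The word 'superheat' = 'super' (prefix) + 'heat' (root). The prefix is 'super'.

super


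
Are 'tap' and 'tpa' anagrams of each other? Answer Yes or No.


Sorted letters of 'tap': 'apt'
Sorted letters of 'tpa': 'apt'
They match.

Yes


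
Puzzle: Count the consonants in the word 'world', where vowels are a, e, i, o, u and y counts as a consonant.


Consonants in 'world': w, r, l, d = 4 consonants.

4


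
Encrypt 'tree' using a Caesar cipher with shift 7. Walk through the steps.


Shift each letter by 7: t -> a, r -> y, e -> l, e -> l. Result: 'ayll'.

ayll


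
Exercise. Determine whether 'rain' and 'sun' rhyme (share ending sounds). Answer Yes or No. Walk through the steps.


Rime (stressed vowel + following sounds) of 'rain': -ain = /eɪn/
Rime of 'sun': -un = /ʌn/
/eɪn/ and /ʌn/ are different ending sounds, so the words do not rhyme.

No


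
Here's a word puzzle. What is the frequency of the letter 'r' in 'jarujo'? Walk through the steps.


Letter 'r' in 'jarujo': found at position(s) 3 = 1 occurrence(s).

1


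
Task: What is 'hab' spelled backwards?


Reverse 'hab' character by character: 'bah'.

bah


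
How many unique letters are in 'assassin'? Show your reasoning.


Unique letters in 'assassin': {a, i, n, s} = 4 distinct letters.

4


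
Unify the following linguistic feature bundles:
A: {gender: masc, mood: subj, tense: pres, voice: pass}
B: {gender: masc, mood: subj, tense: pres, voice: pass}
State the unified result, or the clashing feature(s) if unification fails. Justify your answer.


Compare features:
gender: A=masc vs B=masc -> unified: masc
mood: A=subj vs B=subj -> unified: subj
tense: A=pres vs B=pres -> unified: pres
voice: A=pass vs B=pass -> unified: pass
No clashes found.

Unified: {gender: masc, mood: subj, tense: pres, voice: pass}


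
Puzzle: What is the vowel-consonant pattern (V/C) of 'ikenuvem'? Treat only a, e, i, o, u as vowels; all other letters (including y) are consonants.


Letter mapping: i = V, k = C, e = V, n = C, u = V, v = C, e = V, m = C.

VCVCVCVC


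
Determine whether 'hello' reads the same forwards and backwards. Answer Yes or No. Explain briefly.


Forward: 'hello'
Reversed: 'olleh'
They differ.

No


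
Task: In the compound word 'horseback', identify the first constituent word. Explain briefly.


Split 'horseback' into 'horse' + 'back'. The first part is 'horse'.

horse


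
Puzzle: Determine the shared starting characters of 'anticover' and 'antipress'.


Compare from the start: 4 characters match: 'anti'. Mismatch at position 5: 'c' vs 'p'.

anti


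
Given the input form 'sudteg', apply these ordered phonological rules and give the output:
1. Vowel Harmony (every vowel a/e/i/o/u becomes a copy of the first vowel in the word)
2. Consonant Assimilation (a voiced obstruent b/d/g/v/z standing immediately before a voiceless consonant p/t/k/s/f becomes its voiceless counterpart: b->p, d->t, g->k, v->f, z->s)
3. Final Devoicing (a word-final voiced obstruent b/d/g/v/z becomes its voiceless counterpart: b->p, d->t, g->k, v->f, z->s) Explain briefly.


Starting form: 'sudteg'
Rule 1: Vowel Harmony: all vowels become 'u' (matching first vowel). 'sudteg' -> 'sudtug'
Rule 2: Consonant Assimilation: voiced obstruent before voiceless consonant becomes voiceless ('dt' -> 'tt'). 'sudtug' -> 'suttug'
Rule 3: Final Devoicing: word-final voiced obstruent 'g' becomes voiceless 'k'. 'suttug' -> 'suttuk'
Final form: 'suttuk'

suttuk


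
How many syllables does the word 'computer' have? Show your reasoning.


Break 'computer' into syllables: com-pu-ter -> com | pu | ter = 3 syllables

3 syllables


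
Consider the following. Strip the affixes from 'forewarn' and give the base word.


Remove prefix 'fore' from 'forewarn' to get root 'warn'.

warn


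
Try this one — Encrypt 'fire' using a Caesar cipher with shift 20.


Shift each letter by 20: f -> z, i -> c, r -> l, e -> y. Result: 'zcly'.

zcly


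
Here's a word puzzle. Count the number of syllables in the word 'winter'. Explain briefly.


Break 'winter' into syllables: win-ter -> win | ter = 2 syllables

2 syllables


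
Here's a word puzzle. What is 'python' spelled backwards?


Reverse 'python' character by character: 'nohtyp'.

nohtyp


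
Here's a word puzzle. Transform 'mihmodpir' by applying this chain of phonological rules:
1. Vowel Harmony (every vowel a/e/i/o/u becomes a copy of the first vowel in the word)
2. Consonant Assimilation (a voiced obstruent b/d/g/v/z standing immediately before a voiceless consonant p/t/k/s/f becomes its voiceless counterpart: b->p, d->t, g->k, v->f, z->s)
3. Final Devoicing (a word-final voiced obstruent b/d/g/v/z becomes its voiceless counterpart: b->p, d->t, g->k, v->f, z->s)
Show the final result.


Starting form: 'mihmodpir'
Rule 1: Vowel Harmony: all vowels become 'i' (matching first vowel). 'mihmodpir' -> 'mihmidpir'
Rule 2: Consonant Assimilation: voiced obstruent before voiceless consonant becomes voiceless ('dp' -> 'tp'). 'mihmidpir' -> 'mihmitpir'
Rule 3: Final Devoicing: final consonant 'r' is not one of the voiced obstruents b/d/g/v/z. No change.
Final form: 'mihmitpir'

mihmitpir


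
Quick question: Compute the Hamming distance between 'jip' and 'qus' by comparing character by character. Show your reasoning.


Alignment:
Position 1: 'j' vs 'q' = DIFFER
Position 2: 'i' vs 'u' = DIFFER
Position 3: 'p' vs 's' = DIFFER
Total differences: 3

3


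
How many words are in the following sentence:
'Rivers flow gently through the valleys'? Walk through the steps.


Split into words: Rivers | flow | gently | through | the | valleys = 6 words.

6


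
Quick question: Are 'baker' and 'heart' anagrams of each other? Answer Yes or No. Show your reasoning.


Sorted letters of 'baker': 'abekr'
Sorted letters of 'heart': 'aehrt'
They do not match.

No


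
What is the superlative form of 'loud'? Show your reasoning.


Apply superlative formation (add -est): 'loud' -> 'loudest'.

loudest


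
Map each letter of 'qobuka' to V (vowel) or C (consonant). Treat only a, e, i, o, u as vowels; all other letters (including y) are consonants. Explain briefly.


Letter mapping: q = C, o = V, b = C, u = V, k = C, a = V.

CVCVCV


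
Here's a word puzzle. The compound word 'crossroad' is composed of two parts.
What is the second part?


Split 'crossroad' into 'cross' + 'road'. The second part is 'road'.

road


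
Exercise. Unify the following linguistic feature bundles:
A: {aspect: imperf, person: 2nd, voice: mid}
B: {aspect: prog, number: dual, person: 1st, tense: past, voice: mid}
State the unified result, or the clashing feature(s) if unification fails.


Compare features:
aspect: A=imperf vs B=prog -> CLASH
number: A=_ vs B=dual -> unified: dual
person: A=2nd vs B=1st -> CLASH
tense: A=_ vs B=past -> unified: past
voice: A=mid vs B=mid -> unified: mid
Clashes detected on features 'aspect' (imperf vs prog) and 'person' (2nd vs 1st); unification fails.

CLASH on 'aspect' (imperf vs prog) and 'person' (2nd vs 1st)


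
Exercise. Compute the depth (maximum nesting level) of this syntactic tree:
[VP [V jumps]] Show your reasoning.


Count bracket nesting levels:
'[' at pos 0: depth = 1
'[' at pos 4: depth = 2
Maximum depth reached: 2

2


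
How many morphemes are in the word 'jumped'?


Decomposition: jump (root) + -ed (suffix) = 2 morpheme(s)

2 morphemes


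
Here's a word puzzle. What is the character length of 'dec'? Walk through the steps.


Spell out 'dec' and number each letter: d(1), e(2), c(3). Total: 3 letters.

3


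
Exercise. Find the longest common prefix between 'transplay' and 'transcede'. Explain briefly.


Compare from the start: 5 characters match: 'trans'. Mismatch at position 6: 'p' vs 'c'.

trans


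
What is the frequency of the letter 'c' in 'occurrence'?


Letter 'c' in 'occurrence': found at position(s) 2, 3, 9 = 3 occurrence(s).

3


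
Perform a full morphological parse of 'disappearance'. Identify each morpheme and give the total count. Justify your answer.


Step 1: Identify prefix: 'dis' (meaning: not/apart)
Step 2: Identify root: 'appear'
Step 3: Identify suffix(es): 'ance'
Decomposition: dis- (prefix: not/apart) + appear (root) + -ance (suffix: state/act)
Total morphemes: 3

3 morphemes (dis- (prefix: not/apart) + appear (root) + -ance (suffix: state/act))


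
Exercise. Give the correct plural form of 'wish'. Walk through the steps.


Apply rule: Add -es (sibilant/fricative ending). 'wish' becomes 'wishes'.

wishes


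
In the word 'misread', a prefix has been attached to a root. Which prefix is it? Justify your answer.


The word 'misread' = 'mis' (prefix) + 'read' (root). The prefix is 'mis'.

mis


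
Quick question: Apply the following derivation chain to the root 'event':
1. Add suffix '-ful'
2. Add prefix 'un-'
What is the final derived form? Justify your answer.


Step 1: Add suffix '-ful' to 'event' = 'eventful'
Step 2: Add prefix 'un-' to 'eventful' = 'uneventful'

uneventful


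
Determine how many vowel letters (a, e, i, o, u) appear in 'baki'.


Vowels in 'baki': a, i = 2 vowels.

2


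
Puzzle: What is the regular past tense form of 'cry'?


Apply rule: Change -y to -ied. 'cry' becomes 'cried'.

cried


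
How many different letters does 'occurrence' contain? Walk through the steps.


Unique letters in 'occurrence': {c, e, n, o, r, u} = 6 distinct letters.

6


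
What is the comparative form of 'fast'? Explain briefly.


Apply comparative formation (add -er): 'fast' -> 'faster'.

faster


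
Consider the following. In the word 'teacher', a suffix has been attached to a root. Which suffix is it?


The word 'teacher' = 'teach' (root) + '-er' (suffix). The suffix is '-er'.

er


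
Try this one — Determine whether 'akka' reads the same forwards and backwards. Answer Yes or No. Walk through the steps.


Forward: 'akka'
Reversed: 'akka'
They are identical.

Yes


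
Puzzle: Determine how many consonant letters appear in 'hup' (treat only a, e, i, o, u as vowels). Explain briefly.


Consonants in 'hup': h, p = 2 consonants.

2


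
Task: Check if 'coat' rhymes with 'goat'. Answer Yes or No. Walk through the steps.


Rime (stressed vowel + following sounds) of 'coat': -oat = /oʊt/
Rime of 'goat': -oat = /oʊt/
/oʊt/ and /oʊt/ are the same ending sound, so the words rhyme.

Yes


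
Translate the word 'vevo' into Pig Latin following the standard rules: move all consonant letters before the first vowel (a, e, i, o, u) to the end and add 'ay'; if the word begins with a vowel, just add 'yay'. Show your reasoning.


'vevo': move consonant cluster 'v' to end and add 'ay': 'evovay'.

evovay


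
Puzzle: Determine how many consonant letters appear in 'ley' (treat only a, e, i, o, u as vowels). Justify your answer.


Consonants in 'ley': l, y = 2 consonants.

2


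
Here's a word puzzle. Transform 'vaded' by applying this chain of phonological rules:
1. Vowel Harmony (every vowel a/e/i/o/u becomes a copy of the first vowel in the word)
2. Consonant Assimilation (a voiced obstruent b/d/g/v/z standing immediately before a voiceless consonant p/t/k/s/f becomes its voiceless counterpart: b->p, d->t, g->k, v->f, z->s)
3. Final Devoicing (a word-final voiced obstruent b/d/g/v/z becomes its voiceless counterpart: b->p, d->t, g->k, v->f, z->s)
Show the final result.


Starting form: 'vaded'
Rule 1: Vowel Harmony: all vowels become 'a' (matching first vowel). 'vaded' -> 'vadad'
Rule 2: Consonant Assimilation: no voiced obstruent (b/d/g/v/z) stands immediately before a voiceless consonant (p/t/k/s/f). No change.
Rule 3: Final Devoicing: word-final voiced obstruent 'd' becomes voiceless 't'. 'vadad' -> 'vadat'
Final form: 'vadat'

vadat


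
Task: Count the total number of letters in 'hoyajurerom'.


Spell out 'hoyajurerom' and number each letter: h(1), o(2), y(3), a(4), j(5), u(6), r(7), e(8), r(9), o(10), m(11). Total: 11 letters.

11


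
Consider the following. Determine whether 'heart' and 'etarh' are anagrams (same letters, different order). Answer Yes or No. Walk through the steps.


Sorted letters of 'heart': 'aehrt'
Sorted letters of 'etarh': 'aehrt'
They match.

Yes


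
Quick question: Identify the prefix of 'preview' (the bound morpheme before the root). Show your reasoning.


The word 'preview' = 'pre' (prefix) + 'view' (root). The prefix is 'pre'.

pre


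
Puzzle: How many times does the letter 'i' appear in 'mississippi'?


Letter 'i' in 'mississippi': found at position(s) 2, 5, 8, 11 = 4 occurrence(s).

4


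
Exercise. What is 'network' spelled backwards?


Reverse 'network' character by character: 'krowten'.

krowten


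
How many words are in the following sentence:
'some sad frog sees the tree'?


Split into words: some | sad | frog | sees | the | tree = 6 words.

6


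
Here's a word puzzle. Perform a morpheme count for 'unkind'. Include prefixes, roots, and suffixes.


Decomposition: un- (prefix) + kind (root) = 2 morpheme(s)

2 morphemes


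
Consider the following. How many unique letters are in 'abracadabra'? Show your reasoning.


Unique letters in 'abracadabra': {a, b, c, d, r} = 5 distinct letters.

5


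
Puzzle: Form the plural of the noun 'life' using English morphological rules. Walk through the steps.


Apply rule: Change -fe to -ves. 'life' becomes 'lives'.

lives


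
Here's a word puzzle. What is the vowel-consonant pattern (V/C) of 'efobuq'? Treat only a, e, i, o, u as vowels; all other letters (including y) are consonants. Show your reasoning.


Letter mapping: e = V, f = C, o = V, b = C, u = V, q = C.

VCVCVC


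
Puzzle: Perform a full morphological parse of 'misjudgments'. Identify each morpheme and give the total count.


Step 1: Identify prefix: 'mis' (meaning: wrongly)
Step 2: Identify root: 'judge'
Step 3: Identify suffix(es): 'ment, s'
Decomposition: mis- (prefix: wrongly) + judge (root) + -ment (suffix: action/result) + -s (plural)
Total morphemes: 4

4 morphemes (mis- (prefix: wrongly) + judge (root) + -ment (suffix: action/result) + -s (plural))


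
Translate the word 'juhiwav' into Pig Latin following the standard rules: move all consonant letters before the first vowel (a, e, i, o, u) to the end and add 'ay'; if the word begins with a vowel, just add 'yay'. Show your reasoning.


'juhiwav': move consonant cluster 'j' to end and add 'ay': 'uhiwavjay'.

uhiwavjay


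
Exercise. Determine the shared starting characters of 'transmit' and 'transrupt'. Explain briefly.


Compare from the start: 5 characters match: 'trans'. Mismatch at position 6: 'm' vs 'r'.

trans


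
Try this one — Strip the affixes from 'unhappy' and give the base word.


Remove prefix 'un' from 'unhappy' to get root 'happy'.

happy


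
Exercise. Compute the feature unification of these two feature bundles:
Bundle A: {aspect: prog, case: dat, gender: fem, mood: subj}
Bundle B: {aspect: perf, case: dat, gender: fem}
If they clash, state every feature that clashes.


Compare features:
aspect: A=prog vs B=perf -> CLASH
case: A=dat vs B=dat -> unified: dat
gender: A=fem vs B=fem -> unified: fem
mood: A=subj vs B=_ -> unified: subj
Clash detected on feature 'aspect' (prog vs perf); unification fails.

CLASH on 'aspect' (prog vs perf)


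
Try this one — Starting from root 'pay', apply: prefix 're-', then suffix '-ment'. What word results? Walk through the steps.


Step 1: Add prefix 're-' to 'pay' = 'repay'
Step 2: Add suffix '-ment' to 'repay' = 'repayment'

repayment


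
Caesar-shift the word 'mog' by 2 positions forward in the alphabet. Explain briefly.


Shift each letter by 2: m -> o, o -> q, g -> i. Result: 'oqi'.

oqi


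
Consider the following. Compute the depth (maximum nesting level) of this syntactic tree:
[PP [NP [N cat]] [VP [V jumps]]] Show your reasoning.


Count bracket nesting levels:
'[' at pos 0: depth = 1
'[' at pos 4: depth = 2
'[' at pos 8: depth = 3
'[' at pos 17: depth = 2
'[' at pos 21: depth = 3
Maximum depth reached: 3

3


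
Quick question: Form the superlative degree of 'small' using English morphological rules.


Apply superlative formation (add -est): 'small' -> 'smallest'.

smallest


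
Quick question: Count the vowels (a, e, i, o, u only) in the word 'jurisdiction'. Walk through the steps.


Vowels in 'jurisdiction': u, i, i, i, o = 5 vowels.

5


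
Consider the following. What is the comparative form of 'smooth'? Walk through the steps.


Apply comparative formation (add -er): 'smooth' -> 'smoother'.

smoother


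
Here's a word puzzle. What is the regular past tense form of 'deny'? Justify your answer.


Apply rule: Change -y to -ied. 'deny' becomes 'denied'.

denied


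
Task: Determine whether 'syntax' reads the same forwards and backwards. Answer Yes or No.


Forward: 'syntax'
Reversed: 'xatnys'
They differ.

No


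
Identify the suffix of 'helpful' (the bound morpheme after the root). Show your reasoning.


The word 'helpful' = 'help' (root) + '-ful' (suffix). The suffix is '-ful'.

ful


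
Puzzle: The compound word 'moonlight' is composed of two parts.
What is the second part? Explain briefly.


Split 'moonlight' into 'moon' + 'light'. The second part is 'light'.

light


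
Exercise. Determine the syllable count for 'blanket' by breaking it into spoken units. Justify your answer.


Break 'blanket' into syllables: blan-ket -> blan | ket = 2 syllables

2 syllables


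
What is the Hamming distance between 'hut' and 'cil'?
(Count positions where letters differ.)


Alignment:
Position 1: 'h' vs 'c' = DIFFER
Position 2: 'u' vs 'i' = DIFFER
Position 3: 't' vs 'l' = DIFFER
Total differences: 3

3


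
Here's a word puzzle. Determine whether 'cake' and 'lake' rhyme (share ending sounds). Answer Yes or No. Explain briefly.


Rime (stressed vowel + following sounds) of 'cake': -ake = /eɪk/
Rime of 'lake': -ake = /eɪk/
/eɪk/ and /eɪk/ are the same ending sound, so the words rhyme.

Yes


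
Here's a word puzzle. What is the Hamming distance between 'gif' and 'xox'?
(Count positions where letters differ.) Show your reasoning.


Alignment:
Position 1: 'g' vs 'x' = DIFFER
Position 2: 'i' vs 'o' = DIFFER
Position 3: 'f' vs 'x' = DIFFER
Total differences: 3

3


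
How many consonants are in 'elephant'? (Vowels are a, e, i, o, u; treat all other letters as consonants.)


Consonants in 'elephant': l, p, h, n, t = 5 consonants.

5


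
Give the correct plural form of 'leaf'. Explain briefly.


Apply rule: Change -f to -ves. 'leaf' becomes 'leaves'.

leaves


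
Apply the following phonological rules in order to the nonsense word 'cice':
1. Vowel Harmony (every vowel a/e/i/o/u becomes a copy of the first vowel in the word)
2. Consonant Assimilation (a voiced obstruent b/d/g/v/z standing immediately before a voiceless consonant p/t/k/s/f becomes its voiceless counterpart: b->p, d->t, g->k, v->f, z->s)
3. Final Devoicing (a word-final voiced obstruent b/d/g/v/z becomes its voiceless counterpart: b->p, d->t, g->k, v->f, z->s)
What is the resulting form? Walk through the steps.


Starting form: 'cice'
Rule 1: Vowel Harmony: all vowels become 'i' (matching first vowel). 'cice' -> 'cici'
Rule 2: Consonant Assimilation: no voiced obstruent (b/d/g/v/z) stands immediately before a voiceless consonant (p/t/k/s/f). No change.
Rule 3: Final Devoicing: the word ends in the vowel 'i', not a consonant. No change.
Final form: 'cici'

cici


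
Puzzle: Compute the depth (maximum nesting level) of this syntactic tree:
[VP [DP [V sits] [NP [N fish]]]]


Count bracket nesting levels:
'[' at pos 0: depth = 1
'[' at pos 4: depth = 2
'[' at pos 8: depth = 3
'[' at pos 17: depth = 3
'[' at pos 21: depth = 4
Maximum depth reached: 4

4


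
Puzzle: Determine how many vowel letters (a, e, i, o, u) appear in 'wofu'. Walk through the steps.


Vowels in 'wofu': o, u = 2 vowels.

2


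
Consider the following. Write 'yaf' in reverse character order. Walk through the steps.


Reverse 'yaf' character by character: 'fay'.

fay


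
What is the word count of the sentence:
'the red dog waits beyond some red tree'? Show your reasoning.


Split into words: the | red | dog | waits | beyond | some | red | tree = 8 words.

8


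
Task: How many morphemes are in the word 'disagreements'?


Decomposition: dis- (prefix) + agree (root) + -ment (suffix) + -s (plural) = 4 morpheme(s)

4 morphemes


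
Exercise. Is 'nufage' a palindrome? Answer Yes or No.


Forward: 'nufage'
Reversed: 'egafun'
They differ.

No


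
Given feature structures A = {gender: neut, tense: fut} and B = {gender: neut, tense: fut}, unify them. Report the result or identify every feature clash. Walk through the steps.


Compare features:
gender: A=neut vs B=neut -> unified: neut
tense: A=fut vs B=fut -> unified: fut
No clashes found.

Unified: {gender: neut, tense: fut}


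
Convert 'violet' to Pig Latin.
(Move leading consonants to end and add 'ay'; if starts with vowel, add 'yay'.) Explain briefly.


'violet': move consonant cluster 'v' to end and add 'ay': 'ioletvay'.

ioletvay


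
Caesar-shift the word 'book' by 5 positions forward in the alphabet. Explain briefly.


Shift each letter by 5: b -> g, o -> t, o -> t, k -> p. Result: 'gttp'.

gttp


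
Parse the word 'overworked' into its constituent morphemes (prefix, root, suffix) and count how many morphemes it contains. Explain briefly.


Step 1: Identify prefix: 'over' (meaning: excessively)
Step 2: Identify root: 'work'
Step 3: Identify suffix(es): 'ed'
Decomposition: over- (prefix: excessively) + work (root) + -ed (suffix: past)
Total morphemes: 3

3 morphemes (over- (prefix: excessively) + work (root) + -ed (suffix: past))


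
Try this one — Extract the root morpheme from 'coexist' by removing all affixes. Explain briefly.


Remove prefix 'co' from 'coexist' to get root 'exist'.

exist


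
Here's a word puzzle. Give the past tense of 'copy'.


Apply rule: Change -y to -ied. 'copy' becomes 'copied'.

copied


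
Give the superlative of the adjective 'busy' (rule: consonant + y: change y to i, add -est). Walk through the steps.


Apply superlative formation (consonant + y: change y to i, add -est): 'busy' -> 'busiest'.

busiest


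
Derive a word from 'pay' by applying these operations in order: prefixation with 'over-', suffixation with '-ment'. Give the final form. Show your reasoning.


Step 1: Add prefix 'over-' to 'pay' = 'overpay'
Step 2: Add suffix '-ment' to 'overpay' = 'overpayment'

overpayment
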